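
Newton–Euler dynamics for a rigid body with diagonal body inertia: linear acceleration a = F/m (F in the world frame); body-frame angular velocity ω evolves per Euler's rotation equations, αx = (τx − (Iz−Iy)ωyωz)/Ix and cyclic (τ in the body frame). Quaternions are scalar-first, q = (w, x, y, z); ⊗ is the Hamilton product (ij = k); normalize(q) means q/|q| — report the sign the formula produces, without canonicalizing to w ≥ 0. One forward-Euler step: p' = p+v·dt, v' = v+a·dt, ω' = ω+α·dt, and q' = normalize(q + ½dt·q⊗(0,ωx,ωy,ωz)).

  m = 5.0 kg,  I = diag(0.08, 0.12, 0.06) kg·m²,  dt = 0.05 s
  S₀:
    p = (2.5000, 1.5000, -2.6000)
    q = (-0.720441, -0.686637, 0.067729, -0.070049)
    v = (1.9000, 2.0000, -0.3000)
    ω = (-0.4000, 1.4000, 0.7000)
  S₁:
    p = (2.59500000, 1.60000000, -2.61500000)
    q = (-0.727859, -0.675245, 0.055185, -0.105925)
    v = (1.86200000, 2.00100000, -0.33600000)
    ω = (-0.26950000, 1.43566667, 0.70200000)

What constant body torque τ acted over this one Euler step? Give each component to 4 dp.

Δω = ω₁−ω₀ = (0.13050000, 0.03566667, 0.00200000)
gyro term ω₀×Iω₀ = (-0.0588, -0.0056, -0.0224)
applied torque τ = (0.1500, 0.0800, -0.0200)

τ = (0.1500, 0.0800, -0.0200)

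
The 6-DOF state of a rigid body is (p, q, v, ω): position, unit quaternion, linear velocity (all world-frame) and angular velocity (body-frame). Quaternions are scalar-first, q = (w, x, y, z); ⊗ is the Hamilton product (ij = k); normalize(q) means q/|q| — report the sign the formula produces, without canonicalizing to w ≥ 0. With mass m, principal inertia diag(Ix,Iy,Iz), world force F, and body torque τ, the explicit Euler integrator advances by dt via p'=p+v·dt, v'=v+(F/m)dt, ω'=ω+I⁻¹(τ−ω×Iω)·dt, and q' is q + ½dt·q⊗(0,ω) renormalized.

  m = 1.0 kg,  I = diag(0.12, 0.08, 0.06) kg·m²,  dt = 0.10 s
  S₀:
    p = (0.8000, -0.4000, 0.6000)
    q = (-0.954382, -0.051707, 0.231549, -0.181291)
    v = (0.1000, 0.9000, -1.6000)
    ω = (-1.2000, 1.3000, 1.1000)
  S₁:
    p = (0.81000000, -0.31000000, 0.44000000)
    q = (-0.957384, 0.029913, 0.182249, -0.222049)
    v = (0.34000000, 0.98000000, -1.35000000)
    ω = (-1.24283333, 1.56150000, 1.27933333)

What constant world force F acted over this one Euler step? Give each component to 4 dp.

v₁ − v₀ = (0.24000000, 0.08000000, 0.25000000)
applied force F = (2.4000, 0.8000, 2.5000)

F = (2.4000, 0.8000, 2.5000)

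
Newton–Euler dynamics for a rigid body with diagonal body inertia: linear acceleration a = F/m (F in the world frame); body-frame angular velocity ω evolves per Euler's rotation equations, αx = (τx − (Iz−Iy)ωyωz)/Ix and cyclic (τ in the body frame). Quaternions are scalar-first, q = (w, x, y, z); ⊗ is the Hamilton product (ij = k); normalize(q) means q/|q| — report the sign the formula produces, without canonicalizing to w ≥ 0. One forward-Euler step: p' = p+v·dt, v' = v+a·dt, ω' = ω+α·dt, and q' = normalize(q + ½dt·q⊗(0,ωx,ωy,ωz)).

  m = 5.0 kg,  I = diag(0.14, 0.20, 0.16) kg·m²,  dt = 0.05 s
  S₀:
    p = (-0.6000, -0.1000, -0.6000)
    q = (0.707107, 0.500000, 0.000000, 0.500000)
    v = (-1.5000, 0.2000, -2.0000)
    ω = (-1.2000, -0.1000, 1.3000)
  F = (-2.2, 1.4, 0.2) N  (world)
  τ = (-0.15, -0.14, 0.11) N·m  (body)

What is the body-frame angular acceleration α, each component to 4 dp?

ω×(Iω) gyroscopic = (0.0052, 0.0312, 0.0072)
angular accel α = (-1.1086, -0.8560, 0.6425)

α = (-1.1086, -0.8560, 0.6425)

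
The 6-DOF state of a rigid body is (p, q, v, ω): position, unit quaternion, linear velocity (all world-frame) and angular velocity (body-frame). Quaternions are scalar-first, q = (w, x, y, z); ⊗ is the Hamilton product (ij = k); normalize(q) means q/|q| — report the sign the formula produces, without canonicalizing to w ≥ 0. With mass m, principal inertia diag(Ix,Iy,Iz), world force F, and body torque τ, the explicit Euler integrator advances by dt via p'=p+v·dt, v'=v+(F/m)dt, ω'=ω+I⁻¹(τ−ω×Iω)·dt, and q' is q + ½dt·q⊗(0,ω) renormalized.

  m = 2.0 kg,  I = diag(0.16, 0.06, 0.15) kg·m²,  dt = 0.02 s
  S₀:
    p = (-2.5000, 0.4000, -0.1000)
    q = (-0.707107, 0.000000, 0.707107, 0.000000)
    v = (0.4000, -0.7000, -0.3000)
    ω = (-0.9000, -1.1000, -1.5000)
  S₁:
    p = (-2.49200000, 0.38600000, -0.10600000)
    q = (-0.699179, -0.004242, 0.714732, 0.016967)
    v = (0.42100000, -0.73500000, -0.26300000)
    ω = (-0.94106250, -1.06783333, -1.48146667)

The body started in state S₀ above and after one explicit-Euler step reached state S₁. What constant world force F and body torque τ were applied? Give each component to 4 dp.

Δω = ω₁−ω₀ = (-0.04106250, 0.03216667, 0.01853333)
τ = I·(Δω/dt) + ω₀×(Iω₀) = (-0.1800, 0.1100, 0.0400)
velocity change Δv = (0.02100000, -0.03500000, 0.03700000)
applied force F = (2.1000, -3.5000, 3.7000)

F = (2.1000, -3.5000, 3.7000)
τ = (-0.1800, 0.1100, 0.0400)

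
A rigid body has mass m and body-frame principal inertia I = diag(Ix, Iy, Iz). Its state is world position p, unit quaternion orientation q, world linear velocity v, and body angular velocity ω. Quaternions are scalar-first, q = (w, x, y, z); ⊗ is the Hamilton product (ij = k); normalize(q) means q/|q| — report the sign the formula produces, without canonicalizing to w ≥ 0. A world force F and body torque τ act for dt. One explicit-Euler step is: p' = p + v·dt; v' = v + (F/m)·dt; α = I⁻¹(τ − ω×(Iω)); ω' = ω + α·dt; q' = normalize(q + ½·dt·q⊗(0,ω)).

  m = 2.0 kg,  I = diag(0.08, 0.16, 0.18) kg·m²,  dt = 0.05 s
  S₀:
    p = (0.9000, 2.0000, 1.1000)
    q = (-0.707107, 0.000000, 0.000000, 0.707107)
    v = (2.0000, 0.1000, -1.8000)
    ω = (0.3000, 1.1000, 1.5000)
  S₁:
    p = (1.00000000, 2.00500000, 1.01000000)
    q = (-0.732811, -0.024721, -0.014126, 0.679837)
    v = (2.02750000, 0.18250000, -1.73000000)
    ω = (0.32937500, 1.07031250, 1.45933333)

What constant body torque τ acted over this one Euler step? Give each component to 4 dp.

τ = (0.0800, -0.1400, -0.1200)

Δω = ω₁−ω₀ = (0.02937500, -0.02968750, -0.04066667)
gyro term ω₀×Iω₀ = (0.0330, -0.0450, 0.0264)
I·α + gyro = (0.0800, -0.1400, -0.1200)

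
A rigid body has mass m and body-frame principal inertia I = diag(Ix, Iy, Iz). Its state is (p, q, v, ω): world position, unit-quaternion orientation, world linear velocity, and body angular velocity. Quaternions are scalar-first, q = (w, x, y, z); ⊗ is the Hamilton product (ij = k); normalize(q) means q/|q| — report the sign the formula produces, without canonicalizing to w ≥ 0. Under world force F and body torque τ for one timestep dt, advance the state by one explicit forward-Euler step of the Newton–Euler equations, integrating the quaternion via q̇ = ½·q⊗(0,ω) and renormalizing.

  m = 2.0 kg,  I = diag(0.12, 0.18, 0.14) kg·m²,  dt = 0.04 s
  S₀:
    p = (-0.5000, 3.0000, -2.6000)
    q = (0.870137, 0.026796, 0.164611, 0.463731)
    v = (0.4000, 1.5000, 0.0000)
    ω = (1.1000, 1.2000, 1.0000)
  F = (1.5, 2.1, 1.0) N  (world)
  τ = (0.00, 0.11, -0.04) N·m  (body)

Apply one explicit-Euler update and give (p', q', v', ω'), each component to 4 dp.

precession coupling ω×(Iω) = (-0.0480, -0.0220, 0.0792)
α = I⁻¹(τ − ω×Iω) = (0.4000, 0.7333, -0.8514)
new body rate ω' = (1.1160, 1.2293, 0.9659)
2q̇ = q⊗(0,ω) = (-0.6907398, 0.5652845, 1.5274725, 0.7212201)
q + ½dt·q⊗(0,ω), renormalized = (0.8557, 0.0381, 0.1950, 0.4778)
new position p' = (-0.4840, 3.0600, -2.6000)
v + (F/m)dt = (0.4300, 1.5420, 0.0200)

p' = (-0.4840, 3.0600, -2.6000)
q' = (0.8557, 0.0381, 0.1950, 0.4778)
v' = (0.4300, 1.5420, 0.0200)
ω' = (1.1160, 1.2293, 0.9659)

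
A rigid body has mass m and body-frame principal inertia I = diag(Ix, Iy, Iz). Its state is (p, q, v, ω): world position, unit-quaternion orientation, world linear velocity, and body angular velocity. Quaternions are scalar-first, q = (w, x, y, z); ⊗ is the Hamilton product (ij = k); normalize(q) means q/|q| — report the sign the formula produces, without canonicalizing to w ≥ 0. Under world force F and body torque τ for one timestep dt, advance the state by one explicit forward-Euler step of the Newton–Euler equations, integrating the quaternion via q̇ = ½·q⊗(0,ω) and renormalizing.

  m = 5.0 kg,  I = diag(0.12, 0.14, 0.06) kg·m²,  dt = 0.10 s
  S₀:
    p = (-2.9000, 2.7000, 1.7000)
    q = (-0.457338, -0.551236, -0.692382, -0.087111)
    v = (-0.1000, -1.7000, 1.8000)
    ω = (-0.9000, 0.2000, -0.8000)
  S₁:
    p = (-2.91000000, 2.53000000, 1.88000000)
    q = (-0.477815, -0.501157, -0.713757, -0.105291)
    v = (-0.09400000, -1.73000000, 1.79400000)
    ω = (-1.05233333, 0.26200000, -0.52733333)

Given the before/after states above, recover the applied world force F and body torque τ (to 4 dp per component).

velocity change Δv = (0.00600000, -0.03000000, -0.00600000)
m·(v₁−v₀)/dt = (0.3000, -1.5000, -0.3000)
rate change Δω = (-0.15233333, 0.06200000, 0.27266667)
gyro term ω₀×Iω₀ = (0.0128, 0.0432, -0.0036)
τ = I·(Δω/dt) + ω₀×(Iω₀) = (-0.1700, 0.1300, 0.1600)

F = (0.3000, -1.5000, -0.3000)
τ = (-0.1700, 0.1300, 0.1600)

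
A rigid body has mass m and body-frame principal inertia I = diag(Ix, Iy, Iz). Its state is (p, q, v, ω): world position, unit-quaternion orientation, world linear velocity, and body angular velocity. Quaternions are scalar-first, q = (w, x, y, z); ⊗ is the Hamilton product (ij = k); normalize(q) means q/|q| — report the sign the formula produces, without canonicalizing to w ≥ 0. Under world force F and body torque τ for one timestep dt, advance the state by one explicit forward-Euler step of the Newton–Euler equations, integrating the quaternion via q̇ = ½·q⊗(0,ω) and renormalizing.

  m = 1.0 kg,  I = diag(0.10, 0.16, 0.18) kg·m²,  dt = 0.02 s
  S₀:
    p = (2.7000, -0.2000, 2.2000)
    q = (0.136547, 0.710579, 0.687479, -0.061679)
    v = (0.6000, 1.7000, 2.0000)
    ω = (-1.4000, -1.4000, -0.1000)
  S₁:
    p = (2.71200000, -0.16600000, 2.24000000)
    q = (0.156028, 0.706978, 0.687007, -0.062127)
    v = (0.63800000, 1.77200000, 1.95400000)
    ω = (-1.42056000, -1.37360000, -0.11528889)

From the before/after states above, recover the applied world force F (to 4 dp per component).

Δv = v₁−v₀ = (0.03800000, 0.07200000, -0.04600000)
F = m·Δv/dt = (1.9000, 3.6000, -2.3000)

F = (1.9000, 3.6000, -2.3000)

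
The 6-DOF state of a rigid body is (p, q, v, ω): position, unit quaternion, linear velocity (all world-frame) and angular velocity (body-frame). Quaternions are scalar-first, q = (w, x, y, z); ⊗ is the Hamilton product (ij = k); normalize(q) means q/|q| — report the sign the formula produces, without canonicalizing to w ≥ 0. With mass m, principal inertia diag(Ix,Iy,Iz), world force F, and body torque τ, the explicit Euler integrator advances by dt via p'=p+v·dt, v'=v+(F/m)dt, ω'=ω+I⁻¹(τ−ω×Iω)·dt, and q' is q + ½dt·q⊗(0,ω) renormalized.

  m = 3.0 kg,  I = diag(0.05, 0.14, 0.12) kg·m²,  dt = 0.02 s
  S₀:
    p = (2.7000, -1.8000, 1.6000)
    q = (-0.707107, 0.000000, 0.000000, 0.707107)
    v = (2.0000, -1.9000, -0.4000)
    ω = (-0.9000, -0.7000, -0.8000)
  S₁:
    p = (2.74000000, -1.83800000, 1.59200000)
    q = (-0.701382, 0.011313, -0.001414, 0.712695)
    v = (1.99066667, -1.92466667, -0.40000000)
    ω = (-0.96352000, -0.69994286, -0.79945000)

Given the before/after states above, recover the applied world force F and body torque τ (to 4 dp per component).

ω₁ − ω₀ = (-0.06352000, 0.00005714, 0.00055000)
I·α + gyro = (-0.1700, -0.0500, 0.0600)
v₁ − v₀ = (-0.00933333, -0.02466667, 0.00000000)
applied force F = (-1.4000, -3.7000, 0.0000)

F = (-1.4000, -3.7000, 0.0000)
τ = (-0.1700, -0.0500, 0.0600)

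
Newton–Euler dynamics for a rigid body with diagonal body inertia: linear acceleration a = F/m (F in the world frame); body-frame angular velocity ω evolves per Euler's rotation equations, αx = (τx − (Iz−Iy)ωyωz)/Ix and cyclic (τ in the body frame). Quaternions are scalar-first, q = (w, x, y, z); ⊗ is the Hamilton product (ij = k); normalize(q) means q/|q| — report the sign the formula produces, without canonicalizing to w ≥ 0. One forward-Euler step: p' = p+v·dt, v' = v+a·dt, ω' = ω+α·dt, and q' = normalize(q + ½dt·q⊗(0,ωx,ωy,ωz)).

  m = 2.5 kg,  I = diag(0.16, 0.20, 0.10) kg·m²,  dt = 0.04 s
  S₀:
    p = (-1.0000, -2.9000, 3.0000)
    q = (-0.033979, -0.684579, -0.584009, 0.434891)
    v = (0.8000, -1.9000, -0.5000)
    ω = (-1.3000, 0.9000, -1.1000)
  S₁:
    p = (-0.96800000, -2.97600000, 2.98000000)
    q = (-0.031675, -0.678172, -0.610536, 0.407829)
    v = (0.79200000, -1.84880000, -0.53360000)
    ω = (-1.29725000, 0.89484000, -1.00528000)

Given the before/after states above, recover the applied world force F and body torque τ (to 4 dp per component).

F = (-0.5000, 3.2000, -2.1000)
τ = (0.1100, 0.0600, 0.1900)

Δv = v₁−v₀ = (-0.00800000, 0.05120000, -0.03360000)
applied force F = (-0.5000, 3.2000, -2.1000)
rate change Δω = (0.00275000, -0.00516000, 0.09472000)
gyro term ω₀×Iω₀ = (0.0990, 0.0858, -0.0468)
applied torque τ = (0.1100, 0.0600, 0.1900)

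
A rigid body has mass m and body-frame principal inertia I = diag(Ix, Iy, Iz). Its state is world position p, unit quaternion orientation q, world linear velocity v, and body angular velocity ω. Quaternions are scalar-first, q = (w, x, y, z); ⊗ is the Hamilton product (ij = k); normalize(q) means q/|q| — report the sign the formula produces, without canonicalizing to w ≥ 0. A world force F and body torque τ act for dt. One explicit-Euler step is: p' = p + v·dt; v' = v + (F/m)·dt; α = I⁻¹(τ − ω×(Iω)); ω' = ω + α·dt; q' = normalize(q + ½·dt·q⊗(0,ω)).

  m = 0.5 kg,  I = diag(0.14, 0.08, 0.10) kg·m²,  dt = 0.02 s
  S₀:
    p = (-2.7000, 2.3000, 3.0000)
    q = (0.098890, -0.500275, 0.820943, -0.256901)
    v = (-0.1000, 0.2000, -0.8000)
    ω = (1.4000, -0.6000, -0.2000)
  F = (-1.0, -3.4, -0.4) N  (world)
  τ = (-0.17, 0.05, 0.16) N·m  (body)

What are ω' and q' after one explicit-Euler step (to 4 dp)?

gyro term ω×Iω = (0.0024, -0.0112, 0.0504)
α = I⁻¹(τ − ω×Iω) = (-1.2314, 0.7650, 1.0960)
ω' = ω + α·dt = (1.3754, -0.5847, -0.1781)
2q̇ = q⊗(0,ω) = (1.1415706, -0.1798832, -0.5190504, -0.8689332)
q' = normalize(q + ½dt·q⊗(0,ω)) = (0.1103, -0.5020, 0.8157, -0.2656)

ω' = (1.3754, -0.5847, -0.1781)
q' = (0.1103, -0.5020, 0.8157, -0.2656)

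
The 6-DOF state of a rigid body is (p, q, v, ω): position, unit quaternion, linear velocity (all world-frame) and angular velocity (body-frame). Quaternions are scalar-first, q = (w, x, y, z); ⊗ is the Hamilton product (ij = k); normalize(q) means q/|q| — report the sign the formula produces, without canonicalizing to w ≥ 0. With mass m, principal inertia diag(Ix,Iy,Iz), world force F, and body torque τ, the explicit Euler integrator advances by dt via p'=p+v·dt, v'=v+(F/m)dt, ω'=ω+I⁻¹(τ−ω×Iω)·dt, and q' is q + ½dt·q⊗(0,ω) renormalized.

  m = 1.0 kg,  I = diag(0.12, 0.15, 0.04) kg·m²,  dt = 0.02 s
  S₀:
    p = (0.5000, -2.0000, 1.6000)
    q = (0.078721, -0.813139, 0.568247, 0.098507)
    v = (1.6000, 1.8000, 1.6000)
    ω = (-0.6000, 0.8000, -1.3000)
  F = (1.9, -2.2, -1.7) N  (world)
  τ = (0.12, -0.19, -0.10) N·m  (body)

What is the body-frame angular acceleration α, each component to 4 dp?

gyro term ω×Iω = (0.1144, 0.0624, -0.0144)
(τ − ω×Iω)/I = (0.0467, -1.6827, -2.1400)

α = (0.0467, -1.6827, -2.1400)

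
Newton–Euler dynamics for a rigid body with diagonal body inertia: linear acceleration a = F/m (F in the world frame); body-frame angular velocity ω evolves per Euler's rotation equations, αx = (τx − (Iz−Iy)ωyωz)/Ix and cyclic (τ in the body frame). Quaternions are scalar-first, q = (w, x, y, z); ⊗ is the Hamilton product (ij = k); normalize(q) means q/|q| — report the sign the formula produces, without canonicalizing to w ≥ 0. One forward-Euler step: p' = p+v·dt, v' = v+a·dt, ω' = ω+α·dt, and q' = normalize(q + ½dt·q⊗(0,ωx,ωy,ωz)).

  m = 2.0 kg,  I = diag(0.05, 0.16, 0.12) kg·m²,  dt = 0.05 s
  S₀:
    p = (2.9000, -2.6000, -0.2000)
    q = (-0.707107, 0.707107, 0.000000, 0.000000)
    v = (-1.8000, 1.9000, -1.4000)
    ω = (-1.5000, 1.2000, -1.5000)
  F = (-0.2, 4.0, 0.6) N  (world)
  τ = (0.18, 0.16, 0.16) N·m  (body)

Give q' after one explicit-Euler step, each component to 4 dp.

q⊗(0,ω) = (1.0606605, 1.0606605, 0.2121321, 1.9091889)
updated quaternion q' = (-0.6793, 0.7323, 0.0053, 0.0476)

q' = (-0.6793, 0.7323, 0.0053, 0.0476)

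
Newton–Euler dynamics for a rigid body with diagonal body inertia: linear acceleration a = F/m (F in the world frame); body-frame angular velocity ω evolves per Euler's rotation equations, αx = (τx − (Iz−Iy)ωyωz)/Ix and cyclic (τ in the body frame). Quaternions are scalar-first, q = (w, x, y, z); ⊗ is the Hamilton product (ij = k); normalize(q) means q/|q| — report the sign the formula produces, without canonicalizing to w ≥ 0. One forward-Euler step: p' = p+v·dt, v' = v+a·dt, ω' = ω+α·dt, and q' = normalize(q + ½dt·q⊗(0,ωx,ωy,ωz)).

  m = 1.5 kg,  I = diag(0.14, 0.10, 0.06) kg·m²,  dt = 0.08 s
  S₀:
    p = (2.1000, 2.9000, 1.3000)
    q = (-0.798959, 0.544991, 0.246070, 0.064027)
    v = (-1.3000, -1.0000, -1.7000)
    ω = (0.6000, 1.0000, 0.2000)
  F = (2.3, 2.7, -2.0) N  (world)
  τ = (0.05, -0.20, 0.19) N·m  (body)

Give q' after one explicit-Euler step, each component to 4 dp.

q' = (-0.8215, 0.5246, 0.2111, 0.0734)

2q̇ = q⊗(0,ω) = (-0.5858700, -0.4941884, -0.8695410, 0.2375572)
q' = normalize(q + ½dt·q⊗(0,ω)) = (-0.8215, 0.5246, 0.2111, 0.0734)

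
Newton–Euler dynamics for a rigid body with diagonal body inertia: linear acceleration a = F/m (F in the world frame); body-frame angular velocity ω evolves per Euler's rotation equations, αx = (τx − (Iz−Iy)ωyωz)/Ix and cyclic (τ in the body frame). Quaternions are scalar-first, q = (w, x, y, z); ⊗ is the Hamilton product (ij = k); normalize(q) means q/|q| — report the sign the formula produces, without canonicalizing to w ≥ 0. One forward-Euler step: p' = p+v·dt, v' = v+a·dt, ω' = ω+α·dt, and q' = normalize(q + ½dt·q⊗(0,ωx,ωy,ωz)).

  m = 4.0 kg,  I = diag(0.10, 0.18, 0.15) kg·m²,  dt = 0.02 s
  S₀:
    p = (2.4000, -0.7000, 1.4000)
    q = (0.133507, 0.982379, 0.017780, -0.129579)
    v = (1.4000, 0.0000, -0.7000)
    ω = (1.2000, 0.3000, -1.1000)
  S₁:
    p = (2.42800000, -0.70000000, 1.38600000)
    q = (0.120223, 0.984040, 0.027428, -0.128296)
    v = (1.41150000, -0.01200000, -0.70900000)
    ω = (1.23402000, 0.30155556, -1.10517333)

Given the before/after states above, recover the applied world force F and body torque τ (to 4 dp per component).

velocity change Δv = (0.01150000, -0.01200000, -0.00900000)
applied force F = (2.3000, -2.4000, -1.8000)
ω₁ − ω₀ = (0.03402000, 0.00155556, -0.00517333)
applied torque τ = (0.1800, 0.0800, -0.0100)

F = (2.3000, -2.4000, -1.8000)
τ = (0.1800, 0.0800, -0.0100)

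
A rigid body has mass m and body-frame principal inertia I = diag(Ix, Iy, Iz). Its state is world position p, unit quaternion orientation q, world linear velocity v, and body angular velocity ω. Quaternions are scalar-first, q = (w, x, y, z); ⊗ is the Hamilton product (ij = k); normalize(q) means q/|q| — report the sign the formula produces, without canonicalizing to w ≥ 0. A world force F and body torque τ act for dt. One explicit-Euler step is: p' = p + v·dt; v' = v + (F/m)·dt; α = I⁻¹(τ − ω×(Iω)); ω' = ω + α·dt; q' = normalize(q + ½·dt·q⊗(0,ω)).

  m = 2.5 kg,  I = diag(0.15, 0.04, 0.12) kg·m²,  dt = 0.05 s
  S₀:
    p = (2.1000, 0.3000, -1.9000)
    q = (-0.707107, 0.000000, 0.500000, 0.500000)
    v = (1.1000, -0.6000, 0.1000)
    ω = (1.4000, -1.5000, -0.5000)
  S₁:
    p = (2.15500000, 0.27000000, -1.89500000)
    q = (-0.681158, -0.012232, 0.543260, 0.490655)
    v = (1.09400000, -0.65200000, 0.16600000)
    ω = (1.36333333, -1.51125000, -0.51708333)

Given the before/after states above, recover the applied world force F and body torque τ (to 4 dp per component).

rate change Δω = (-0.03666667, -0.01125000, -0.01708333)
precession coupling = (0.0600, -0.0210, 0.2310)
applied torque τ = (-0.0500, -0.0300, 0.1900)
v₁ − v₀ = (-0.00600000, -0.05200000, 0.06600000)
m·(v₁−v₀)/dt = (-0.3000, -2.6000, 3.3000)

F = (-0.3000, -2.6000, 3.3000)
τ = (-0.0500, -0.0300, 0.1900)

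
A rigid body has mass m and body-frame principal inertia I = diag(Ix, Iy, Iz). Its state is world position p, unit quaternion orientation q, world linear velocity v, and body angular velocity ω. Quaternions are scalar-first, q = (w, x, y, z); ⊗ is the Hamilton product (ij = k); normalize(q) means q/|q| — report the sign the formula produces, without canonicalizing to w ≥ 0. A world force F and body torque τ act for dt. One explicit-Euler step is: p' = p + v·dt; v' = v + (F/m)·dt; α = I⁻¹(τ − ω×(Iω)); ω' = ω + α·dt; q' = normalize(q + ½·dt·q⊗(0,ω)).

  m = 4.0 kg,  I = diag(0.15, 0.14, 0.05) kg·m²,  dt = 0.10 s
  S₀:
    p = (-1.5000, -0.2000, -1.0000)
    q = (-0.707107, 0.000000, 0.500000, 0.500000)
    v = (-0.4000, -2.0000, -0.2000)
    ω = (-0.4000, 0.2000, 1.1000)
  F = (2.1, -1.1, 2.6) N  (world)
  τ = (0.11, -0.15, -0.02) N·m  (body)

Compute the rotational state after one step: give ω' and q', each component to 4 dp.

ω' = (-0.3135, 0.1243, 1.0584)
q' = (-0.7383, 0.0366, 0.4821, 0.4703)

ω×(Iω) gyroscopic = (-0.0198, -0.0440, 0.0008)
α = I⁻¹(τ − ω×Iω) = (0.8653, -0.7571, -0.4160)
ω + α·dt = (-0.3135, 0.1243, 1.0584)
Hamilton product q⊗(0,ω) = (-0.6500000, 0.7328428, -0.3414214, -0.5778177)
q + ½dt·q⊗(0,ω), renormalized = (-0.7383, 0.0366, 0.4821, 0.4703)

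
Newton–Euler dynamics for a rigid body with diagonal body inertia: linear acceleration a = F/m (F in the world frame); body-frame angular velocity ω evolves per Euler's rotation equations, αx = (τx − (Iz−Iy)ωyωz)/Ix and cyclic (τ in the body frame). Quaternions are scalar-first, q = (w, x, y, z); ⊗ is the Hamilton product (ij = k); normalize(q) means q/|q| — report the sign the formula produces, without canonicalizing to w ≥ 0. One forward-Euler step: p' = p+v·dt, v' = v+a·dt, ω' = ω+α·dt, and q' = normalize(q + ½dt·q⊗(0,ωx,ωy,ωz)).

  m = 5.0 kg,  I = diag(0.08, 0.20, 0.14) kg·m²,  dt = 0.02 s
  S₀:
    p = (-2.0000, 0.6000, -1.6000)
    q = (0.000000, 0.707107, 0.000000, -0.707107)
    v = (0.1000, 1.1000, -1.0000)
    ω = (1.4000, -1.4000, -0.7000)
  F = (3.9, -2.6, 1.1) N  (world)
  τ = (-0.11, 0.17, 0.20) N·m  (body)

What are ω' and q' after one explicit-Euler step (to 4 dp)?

ω' = (1.3872, -1.3889, -0.6378)
q' = (-0.0148, 0.6971, -0.0049, -0.7168)

ω×(Iω) gyroscopic = (-0.0588, 0.0588, -0.2352)
angular accel α = (-0.6400, 0.5560, 3.1086)
new body rate ω' = (1.3872, -1.3889, -0.6378)
q⊗(0,ω) = (-1.4849247, -0.9899498, -0.4949749, -0.9899498)
q' = normalize(q + ½dt·q⊗(0,ω)) = (-0.0148, 0.6971, -0.0049, -0.7168)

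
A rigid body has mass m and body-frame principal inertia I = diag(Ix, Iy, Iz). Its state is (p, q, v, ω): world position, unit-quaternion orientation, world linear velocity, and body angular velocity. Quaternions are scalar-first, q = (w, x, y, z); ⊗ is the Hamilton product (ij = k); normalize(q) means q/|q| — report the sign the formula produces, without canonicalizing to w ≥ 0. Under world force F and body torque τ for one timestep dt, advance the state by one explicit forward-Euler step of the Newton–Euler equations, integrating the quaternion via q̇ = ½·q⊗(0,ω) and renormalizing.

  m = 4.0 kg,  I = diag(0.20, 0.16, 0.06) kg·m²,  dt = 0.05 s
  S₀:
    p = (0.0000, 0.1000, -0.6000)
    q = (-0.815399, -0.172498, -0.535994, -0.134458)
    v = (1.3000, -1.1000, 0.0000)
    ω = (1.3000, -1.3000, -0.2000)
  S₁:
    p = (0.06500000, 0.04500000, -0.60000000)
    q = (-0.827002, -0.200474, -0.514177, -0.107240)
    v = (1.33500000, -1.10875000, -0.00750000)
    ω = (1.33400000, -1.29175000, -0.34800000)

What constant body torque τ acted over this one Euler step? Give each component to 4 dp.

ω₁ − ω₀ = (0.03400000, 0.00825000, -0.14800000)
applied torque τ = (0.1100, -0.0100, -0.1100)

τ = (0.1100, -0.0100, -0.1100)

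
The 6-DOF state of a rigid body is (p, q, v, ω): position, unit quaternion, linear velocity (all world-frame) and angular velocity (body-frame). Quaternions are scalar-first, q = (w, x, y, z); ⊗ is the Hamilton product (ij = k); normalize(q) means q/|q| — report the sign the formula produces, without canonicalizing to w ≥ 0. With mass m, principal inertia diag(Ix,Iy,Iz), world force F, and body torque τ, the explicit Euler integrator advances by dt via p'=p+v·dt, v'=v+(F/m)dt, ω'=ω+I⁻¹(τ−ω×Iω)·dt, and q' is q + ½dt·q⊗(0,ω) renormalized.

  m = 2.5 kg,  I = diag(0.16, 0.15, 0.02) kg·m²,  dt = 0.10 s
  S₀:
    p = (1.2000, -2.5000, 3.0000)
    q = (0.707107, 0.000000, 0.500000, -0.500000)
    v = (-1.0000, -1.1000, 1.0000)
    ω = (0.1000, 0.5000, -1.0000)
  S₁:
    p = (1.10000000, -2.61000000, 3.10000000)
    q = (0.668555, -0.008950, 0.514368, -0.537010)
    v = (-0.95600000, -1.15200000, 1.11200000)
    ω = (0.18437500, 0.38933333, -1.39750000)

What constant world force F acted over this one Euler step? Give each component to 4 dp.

Δv = v₁−v₀ = (0.04400000, -0.05200000, 0.11200000)
m·(v₁−v₀)/dt = (1.1000, -1.3000, 2.8000)

F = (1.1000, -1.3000, 2.8000)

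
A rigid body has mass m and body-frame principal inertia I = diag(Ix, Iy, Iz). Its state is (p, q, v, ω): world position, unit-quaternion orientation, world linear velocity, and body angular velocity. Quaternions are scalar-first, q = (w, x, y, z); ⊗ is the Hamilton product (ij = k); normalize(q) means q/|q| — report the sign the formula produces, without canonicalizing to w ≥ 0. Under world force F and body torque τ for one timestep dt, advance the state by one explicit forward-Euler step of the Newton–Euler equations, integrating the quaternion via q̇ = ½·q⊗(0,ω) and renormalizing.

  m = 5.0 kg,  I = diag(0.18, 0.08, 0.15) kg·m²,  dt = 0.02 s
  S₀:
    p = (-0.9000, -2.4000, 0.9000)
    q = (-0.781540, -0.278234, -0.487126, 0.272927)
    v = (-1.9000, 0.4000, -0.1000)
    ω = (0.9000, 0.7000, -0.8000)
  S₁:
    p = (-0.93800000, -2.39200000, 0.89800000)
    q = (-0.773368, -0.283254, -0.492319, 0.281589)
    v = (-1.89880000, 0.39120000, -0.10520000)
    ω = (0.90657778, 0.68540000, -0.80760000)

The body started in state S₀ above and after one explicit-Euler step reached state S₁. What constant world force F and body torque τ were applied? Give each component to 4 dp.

v₁ − v₀ = (0.00120000, -0.00880000, -0.00520000)
applied force F = (0.3000, -2.2000, -1.3000)
ω₁ − ω₀ = (0.00657778, -0.01460000, -0.00760000)
precession coupling = (-0.0392, -0.0216, -0.0630)
applied torque τ = (0.0200, -0.0800, -0.1200)

F = (0.3000, -2.2000, -1.3000)
τ = (0.0200, -0.0800, -0.1200)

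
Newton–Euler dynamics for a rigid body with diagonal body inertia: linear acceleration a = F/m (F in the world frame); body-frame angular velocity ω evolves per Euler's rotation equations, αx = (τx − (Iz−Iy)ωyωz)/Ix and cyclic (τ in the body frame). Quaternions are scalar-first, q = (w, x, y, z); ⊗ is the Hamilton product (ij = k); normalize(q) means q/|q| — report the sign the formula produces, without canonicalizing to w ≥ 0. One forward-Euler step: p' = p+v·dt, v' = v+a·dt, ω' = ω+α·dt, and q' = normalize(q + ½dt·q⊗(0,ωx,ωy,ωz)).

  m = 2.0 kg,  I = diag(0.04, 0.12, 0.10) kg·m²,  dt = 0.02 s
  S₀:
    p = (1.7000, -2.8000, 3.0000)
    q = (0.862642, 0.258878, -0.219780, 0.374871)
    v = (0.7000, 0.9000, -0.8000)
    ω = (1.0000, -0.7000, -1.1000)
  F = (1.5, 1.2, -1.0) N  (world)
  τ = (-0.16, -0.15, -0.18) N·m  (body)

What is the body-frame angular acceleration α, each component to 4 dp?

ω×(Iω) gyroscopic = (-0.0154, 0.0660, -0.0560)
(τ − ω×Iω)/I = (-3.6150, -1.8000, -1.2400)

α = (-3.6150, -1.8000, -1.2400)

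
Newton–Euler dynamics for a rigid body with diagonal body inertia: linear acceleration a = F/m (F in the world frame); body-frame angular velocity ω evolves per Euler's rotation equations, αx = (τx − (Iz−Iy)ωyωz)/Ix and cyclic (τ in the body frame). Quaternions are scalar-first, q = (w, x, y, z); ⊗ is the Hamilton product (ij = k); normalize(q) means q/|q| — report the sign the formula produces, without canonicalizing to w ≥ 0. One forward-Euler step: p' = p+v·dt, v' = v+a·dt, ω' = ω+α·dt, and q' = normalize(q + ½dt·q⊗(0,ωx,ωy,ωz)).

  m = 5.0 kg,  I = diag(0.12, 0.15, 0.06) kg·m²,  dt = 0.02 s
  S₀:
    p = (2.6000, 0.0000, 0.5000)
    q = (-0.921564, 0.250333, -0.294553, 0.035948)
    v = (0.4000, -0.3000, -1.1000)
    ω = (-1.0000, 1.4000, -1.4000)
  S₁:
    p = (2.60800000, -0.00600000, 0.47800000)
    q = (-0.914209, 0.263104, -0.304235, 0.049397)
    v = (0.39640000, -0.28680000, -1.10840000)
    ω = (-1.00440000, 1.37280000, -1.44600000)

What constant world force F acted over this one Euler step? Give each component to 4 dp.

velocity change Δv = (-0.00360000, 0.01320000, -0.00840000)
m·(v₁−v₀)/dt = (-0.9000, 3.3000, -2.1000)

F = (-0.9000, 3.3000, -2.1000)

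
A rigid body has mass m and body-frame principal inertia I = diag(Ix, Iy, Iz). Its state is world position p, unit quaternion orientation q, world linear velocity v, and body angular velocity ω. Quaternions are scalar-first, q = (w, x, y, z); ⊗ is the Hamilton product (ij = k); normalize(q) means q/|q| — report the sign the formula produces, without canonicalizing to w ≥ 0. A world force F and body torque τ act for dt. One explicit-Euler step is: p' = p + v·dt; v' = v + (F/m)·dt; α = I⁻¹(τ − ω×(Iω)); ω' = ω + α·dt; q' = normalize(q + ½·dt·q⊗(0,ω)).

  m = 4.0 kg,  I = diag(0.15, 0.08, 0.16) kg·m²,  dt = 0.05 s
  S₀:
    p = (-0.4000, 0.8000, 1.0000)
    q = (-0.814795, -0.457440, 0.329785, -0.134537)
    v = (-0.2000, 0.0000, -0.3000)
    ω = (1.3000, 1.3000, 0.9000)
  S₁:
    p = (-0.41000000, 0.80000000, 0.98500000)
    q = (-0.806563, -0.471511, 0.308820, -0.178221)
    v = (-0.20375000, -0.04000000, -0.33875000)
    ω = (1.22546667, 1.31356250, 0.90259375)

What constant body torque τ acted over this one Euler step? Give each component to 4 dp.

rate change Δω = (-0.07453333, 0.01356250, 0.00259375)
ω₀×(Iω₀) = (0.0936, -0.0117, -0.1183)
τ = I·(Δω/dt) + ω₀×(Iω₀) = (-0.1300, 0.0100, -0.1100)

τ = (-0.1300, 0.0100, -0.1100)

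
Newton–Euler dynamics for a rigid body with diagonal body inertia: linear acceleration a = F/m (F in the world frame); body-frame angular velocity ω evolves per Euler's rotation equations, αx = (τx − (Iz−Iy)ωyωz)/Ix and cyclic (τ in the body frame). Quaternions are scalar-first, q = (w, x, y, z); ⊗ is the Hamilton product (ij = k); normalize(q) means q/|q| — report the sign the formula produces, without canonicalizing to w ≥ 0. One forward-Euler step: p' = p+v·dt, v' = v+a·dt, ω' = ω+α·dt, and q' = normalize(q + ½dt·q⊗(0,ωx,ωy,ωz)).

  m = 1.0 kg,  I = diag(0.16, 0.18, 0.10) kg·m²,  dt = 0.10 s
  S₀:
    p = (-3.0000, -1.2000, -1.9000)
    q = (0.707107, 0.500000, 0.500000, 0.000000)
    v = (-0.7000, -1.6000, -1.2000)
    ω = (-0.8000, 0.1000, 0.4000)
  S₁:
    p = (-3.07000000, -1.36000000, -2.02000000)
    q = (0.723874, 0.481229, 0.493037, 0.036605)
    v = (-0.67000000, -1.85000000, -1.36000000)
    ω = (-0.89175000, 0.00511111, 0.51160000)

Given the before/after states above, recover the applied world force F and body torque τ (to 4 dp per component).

Δω = ω₁−ω₀ = (-0.09175000, -0.09488889, 0.11160000)
precession coupling = (-0.0032, -0.0192, -0.0016)
applied torque τ = (-0.1500, -0.1900, 0.1100)
Δv = v₁−v₀ = (0.03000000, -0.25000000, -0.16000000)
applied force F = (0.3000, -2.5000, -1.6000)

F = (0.3000, -2.5000, -1.6000)
τ = (-0.1500, -0.1900, 0.1100)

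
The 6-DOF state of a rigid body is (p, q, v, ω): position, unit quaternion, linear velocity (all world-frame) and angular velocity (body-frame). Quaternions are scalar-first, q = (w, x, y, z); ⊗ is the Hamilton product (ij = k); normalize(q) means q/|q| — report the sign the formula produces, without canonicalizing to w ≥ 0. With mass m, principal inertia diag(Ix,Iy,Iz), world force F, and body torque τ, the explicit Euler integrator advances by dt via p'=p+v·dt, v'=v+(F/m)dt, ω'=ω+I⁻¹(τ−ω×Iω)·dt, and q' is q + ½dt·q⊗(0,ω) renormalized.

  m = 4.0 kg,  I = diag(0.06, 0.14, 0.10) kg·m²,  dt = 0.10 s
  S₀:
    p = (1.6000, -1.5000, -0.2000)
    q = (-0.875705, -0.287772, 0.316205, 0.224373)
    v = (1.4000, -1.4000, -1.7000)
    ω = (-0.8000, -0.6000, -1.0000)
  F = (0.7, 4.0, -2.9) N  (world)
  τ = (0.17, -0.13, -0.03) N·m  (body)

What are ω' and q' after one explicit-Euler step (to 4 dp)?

ω' = (-0.4767, -0.6700, -1.0684)
q' = (-0.8644, -0.2612, 0.3183, 0.2887)

ω×(Iω) gyroscopic = (-0.0240, -0.0320, 0.0384)
(τ − ω×Iω)/I = (3.2333, -0.7000, -0.6840)
new body rate ω' = (-0.4767, -0.6700, -1.0684)
2q̇ = q⊗(0,ω) = (0.1838784, 0.5189828, 0.0581526, 1.3013322)
q' = normalize(q + ½dt·q⊗(0,ω)) = (-0.8644, -0.2612, 0.3183, 0.2887)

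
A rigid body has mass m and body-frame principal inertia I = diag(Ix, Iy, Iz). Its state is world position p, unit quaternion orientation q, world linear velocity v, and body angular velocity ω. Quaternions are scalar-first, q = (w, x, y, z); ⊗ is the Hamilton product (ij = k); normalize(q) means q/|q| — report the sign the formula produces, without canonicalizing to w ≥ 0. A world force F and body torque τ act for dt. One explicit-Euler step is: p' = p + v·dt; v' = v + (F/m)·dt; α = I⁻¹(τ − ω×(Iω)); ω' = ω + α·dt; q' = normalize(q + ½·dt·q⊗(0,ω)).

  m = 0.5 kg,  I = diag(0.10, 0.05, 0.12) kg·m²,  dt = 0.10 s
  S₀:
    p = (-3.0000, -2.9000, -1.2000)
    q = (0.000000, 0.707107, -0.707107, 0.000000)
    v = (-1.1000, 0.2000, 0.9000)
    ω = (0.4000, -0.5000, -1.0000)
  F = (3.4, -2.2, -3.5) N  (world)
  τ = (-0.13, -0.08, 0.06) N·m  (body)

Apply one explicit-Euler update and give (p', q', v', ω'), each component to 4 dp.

p' = (-3.1100, -2.8800, -1.1100)
q' = (-0.0318, 0.7412, -0.6706, -0.0035)
v' = (-0.4200, -0.2400, 0.2000)
ω' = (0.2350, -0.6760, -0.9583)

precession coupling ω×(Iω) = (0.0350, 0.0080, 0.0100)
α = I⁻¹(τ − ω×Iω) = (-1.6500, -1.7600, 0.4167)
new body rate ω' = (0.2350, -0.6760, -0.9583)
2q̇ = q⊗(0,ω) = (-0.6363963, 0.7071070, 0.7071070, -0.0707107)
updated quaternion q' = (-0.0318, 0.7412, -0.6706, -0.0035)
p + v·dt = (-3.1100, -2.8800, -1.1100)
v' = v + a·dt = (-0.4200, -0.2400, 0.2000)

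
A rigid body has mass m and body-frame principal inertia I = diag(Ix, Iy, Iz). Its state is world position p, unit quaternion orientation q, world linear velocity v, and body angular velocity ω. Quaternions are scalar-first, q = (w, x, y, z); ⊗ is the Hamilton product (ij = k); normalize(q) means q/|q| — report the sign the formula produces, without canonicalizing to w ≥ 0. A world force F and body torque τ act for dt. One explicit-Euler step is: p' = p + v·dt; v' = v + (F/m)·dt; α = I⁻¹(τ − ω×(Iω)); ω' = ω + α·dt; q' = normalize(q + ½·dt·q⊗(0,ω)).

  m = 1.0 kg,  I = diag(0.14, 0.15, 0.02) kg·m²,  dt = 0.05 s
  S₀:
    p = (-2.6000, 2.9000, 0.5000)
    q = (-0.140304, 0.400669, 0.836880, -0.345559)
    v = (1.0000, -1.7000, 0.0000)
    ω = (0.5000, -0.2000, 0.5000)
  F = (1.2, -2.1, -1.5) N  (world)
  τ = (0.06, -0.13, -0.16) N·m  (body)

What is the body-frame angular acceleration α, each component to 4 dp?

α = (0.3357, -1.0667, -7.9500)

ω×(Iω) gyroscopic = (0.0130, 0.0300, -0.0010)
(τ − ω×Iω)/I = (0.3357, -1.0667, -7.9500)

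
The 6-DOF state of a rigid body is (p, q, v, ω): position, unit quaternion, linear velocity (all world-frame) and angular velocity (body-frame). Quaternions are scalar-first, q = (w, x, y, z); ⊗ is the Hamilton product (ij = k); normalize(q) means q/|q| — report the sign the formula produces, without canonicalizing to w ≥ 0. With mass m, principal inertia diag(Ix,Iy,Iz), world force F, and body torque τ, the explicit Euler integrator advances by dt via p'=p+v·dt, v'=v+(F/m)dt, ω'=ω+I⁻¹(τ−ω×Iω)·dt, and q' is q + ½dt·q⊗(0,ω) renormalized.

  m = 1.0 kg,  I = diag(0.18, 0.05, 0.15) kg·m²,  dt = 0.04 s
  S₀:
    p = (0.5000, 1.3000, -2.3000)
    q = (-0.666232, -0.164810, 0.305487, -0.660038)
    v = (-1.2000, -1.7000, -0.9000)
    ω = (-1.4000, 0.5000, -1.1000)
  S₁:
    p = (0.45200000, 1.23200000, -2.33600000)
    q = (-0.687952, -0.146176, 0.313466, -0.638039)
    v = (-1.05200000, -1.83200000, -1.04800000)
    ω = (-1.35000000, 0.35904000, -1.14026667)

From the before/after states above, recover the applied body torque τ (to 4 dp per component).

ω₁ − ω₀ = (0.05000000, -0.14096000, -0.04026667)
gyro term ω₀×Iω₀ = (-0.0550, 0.0462, 0.0910)
applied torque τ = (0.1700, -0.1300, -0.0600)

τ = (0.1700, -0.1300, -0.0600)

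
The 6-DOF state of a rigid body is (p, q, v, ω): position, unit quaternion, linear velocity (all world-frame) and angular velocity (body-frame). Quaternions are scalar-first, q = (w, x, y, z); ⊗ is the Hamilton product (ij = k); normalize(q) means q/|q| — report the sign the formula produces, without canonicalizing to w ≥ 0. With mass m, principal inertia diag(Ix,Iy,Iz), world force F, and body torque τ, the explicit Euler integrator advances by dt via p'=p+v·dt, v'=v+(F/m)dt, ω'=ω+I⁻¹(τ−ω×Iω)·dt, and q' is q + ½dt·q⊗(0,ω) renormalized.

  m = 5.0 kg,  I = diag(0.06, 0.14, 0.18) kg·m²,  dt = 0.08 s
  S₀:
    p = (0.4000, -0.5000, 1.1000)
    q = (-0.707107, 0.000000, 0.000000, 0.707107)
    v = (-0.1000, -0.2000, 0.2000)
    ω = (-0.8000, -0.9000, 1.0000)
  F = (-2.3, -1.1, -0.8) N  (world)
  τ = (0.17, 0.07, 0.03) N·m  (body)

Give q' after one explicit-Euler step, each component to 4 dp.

q' = (-0.7340, 0.0480, 0.0028, 0.6775)

Hamilton product q⊗(0,ω) = (-0.7071070, 1.2020819, 0.0707107, -0.7071070)
updated quaternion q' = (-0.7340, 0.0480, 0.0028, 0.6775)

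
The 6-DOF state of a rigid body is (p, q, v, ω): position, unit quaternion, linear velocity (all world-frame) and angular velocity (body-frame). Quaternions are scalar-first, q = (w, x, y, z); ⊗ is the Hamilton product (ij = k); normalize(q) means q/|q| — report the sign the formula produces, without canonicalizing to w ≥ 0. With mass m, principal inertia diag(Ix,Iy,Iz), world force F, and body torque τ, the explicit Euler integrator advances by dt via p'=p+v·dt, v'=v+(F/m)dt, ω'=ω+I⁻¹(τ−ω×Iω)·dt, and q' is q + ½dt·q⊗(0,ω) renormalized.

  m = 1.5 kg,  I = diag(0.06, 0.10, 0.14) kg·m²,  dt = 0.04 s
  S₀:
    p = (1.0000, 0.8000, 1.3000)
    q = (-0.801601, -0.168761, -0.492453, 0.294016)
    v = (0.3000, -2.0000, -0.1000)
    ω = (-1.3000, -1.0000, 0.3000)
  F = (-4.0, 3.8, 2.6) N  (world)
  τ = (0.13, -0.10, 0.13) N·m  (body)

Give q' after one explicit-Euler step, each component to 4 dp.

Hamilton product q⊗(0,ω) = (-0.8000471, 1.1883614, 0.4700085, -0.7119082)
q + ½dt·q⊗(0,ω), renormalized = (-0.8171, -0.1449, -0.4828, 0.2796)

q' = (-0.8171, -0.1449, -0.4828, 0.2796)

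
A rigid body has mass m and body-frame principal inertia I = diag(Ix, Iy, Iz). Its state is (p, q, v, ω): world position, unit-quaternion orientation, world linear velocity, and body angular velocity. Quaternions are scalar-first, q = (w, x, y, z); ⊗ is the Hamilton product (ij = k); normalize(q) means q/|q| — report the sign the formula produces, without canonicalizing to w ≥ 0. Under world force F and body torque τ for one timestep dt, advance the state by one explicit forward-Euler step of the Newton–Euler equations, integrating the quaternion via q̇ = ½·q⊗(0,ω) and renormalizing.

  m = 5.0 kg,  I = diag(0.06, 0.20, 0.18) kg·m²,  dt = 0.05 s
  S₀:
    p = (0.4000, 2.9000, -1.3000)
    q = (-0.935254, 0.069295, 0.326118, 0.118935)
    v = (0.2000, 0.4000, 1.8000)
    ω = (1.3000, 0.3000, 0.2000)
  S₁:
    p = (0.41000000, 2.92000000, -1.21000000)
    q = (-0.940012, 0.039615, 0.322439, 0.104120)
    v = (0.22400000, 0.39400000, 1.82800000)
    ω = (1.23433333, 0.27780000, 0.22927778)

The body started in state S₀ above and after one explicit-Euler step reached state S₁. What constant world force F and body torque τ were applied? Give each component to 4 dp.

F = (2.4000, -0.6000, 2.8000)
τ = (-0.0800, -0.1200, 0.1600)

velocity change Δv = (0.02400000, -0.00600000, 0.02800000)
applied force F = (2.4000, -0.6000, 2.8000)
ω₁ − ω₀ = (-0.06566667, -0.02220000, 0.02927778)
τ = I·(Δω/dt) + ω₀×(Iω₀) = (-0.0800, -0.1200, 0.1600)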